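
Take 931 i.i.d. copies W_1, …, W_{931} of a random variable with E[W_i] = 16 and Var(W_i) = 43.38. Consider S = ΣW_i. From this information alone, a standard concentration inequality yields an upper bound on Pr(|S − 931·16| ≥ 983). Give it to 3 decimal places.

0.042

With mean and variance of each term known, Chebyshev's inequality bounds the deviation of the sum (or sample mean).
Var(S) = n·Var(W_i) = 931·43.38 = 40386.78.
Chebyshev: Pr(|S − 931·16| ≥ 983) ≤ Var(S)/983² = 40386.78/966289 = 0.0418.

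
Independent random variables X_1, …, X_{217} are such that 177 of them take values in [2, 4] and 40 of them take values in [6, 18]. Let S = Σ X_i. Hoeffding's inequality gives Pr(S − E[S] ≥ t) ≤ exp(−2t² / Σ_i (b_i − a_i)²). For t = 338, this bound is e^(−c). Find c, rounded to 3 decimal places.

Σ(b_i − a_i)² = 177·2² + 40·12² = 6468.
c = 2t² / 6468 = 2·338² / 6468 = 35.3259.

35.326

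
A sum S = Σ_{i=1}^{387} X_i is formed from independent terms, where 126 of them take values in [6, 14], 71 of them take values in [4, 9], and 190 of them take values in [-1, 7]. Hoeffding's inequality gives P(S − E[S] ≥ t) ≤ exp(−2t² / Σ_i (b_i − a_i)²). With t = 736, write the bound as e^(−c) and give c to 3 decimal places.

Σ(b_i − a_i)² = 126·8² + 71·5² + 190·8² = 21999.
c = 2t² / 21999 = 2·736² / 21999 = 49.2473.

49.247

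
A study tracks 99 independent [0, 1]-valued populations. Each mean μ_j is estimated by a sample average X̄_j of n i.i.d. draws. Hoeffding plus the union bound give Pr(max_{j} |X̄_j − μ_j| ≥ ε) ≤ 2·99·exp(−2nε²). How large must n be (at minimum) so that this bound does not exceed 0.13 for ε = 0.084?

520

Need 2·99·exp(−2nε²) ≤ 0.13, i.e. exp(−2nε²) ≤ 0.13/198.
So 2nε² ≥ ln(198/0.13) = 7.328488.
Hence n ≥ 7.328488/(2·0.084²) = 519.309.
The smallest integer n is 520.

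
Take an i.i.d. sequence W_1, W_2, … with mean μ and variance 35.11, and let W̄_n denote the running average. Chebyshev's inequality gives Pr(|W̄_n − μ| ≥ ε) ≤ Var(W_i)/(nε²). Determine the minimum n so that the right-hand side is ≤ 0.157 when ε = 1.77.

Require 35.11/(n·1.77²) ≤ 0.157, i.e. n ≥ 35.11/(0.157·1.77²) = 71.381.
The smallest integer n is 72.

72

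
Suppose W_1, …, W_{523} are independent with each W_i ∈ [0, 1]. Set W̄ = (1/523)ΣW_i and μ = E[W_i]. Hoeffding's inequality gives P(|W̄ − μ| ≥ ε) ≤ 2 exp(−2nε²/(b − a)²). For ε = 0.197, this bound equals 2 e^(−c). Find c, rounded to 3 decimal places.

c = 2nε²/(b − a)² = 2·523·0.197² / 1² = 40.5942.

40.594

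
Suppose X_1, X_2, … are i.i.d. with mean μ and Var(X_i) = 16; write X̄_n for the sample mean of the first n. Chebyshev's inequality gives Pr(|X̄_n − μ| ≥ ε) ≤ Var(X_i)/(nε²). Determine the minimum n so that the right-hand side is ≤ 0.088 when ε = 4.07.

11

Require 16/(n·4.07²) ≤ 0.088, i.e. n ≥ 16/(0.088·4.07²) = 10.976.
The smallest integer n is 11.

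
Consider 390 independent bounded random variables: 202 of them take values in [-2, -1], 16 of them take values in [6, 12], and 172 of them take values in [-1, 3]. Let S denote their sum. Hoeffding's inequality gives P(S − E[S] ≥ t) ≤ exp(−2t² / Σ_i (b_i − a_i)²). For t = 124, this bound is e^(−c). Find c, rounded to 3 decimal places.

Σ(b_i − a_i)² = 202·1² + 16·6² + 172·4² = 3530.
c = 2t² / 3530 = 2·124² / 3530 = 8.7116.

8.712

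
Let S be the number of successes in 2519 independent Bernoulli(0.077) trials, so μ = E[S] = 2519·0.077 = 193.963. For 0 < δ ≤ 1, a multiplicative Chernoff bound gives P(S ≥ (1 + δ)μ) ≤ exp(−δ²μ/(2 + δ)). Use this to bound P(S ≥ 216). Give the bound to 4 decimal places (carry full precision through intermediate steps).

0.3059

Write 216 = (1 + δ)μ, so δ = 216/193.963 − 1 = 0.1136145…
Then the exponent is δ²μ/(2 + δ) = (216 − μ)² / (μ·(2 + δ)) = 1.184569.
Bound = exp(−1.184569) = 0.30588.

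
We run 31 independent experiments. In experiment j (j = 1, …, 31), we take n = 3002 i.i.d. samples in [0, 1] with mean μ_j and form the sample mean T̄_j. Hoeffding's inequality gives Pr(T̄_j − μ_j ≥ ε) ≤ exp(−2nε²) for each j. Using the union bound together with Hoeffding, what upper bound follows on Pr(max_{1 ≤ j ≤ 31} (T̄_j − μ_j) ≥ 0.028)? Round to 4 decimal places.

Per-experiment Hoeffding bound: exp(−2·3002·0.028²) = exp(−4.70714) = 0.0090306.
Union bound over 31 events: 31·0.0090306 = 0.27995.

0.2799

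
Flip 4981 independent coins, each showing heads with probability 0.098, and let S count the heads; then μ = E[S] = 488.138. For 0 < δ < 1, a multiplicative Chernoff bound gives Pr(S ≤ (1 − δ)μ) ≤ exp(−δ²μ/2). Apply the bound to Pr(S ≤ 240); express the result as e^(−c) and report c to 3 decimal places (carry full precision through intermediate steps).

Write 240 = (1 − δ)μ, so δ = 1 − 240/488.138 = 0.5083358…
Then the exponent is δ²μ/2 = (μ − 240)²/(2μ) = 63.068709.

63.069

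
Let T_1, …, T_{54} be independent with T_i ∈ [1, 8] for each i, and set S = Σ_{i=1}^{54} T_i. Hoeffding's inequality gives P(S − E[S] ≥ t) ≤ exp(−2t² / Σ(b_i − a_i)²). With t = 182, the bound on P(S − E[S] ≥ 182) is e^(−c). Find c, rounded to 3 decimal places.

25.037

Σ(b_i − a_i)² = 54·(7)² = 2646.
c = 2t²/2646 = 2·182²/2646 = 25.0370.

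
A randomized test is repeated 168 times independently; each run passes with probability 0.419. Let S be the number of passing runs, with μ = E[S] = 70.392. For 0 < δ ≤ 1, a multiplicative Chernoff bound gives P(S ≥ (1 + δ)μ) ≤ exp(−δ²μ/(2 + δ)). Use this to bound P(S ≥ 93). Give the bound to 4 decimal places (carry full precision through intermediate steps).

0.0438

Write 93 = (1 + δ)μ, so δ = 93/70.392 − 1 = 0.3211729…
Then the exponent is δ²μ/(2 + δ) = (93 − μ)² / (μ·(2 + δ)) = 3.128193.
Bound = exp(−3.128193) = 0.04380.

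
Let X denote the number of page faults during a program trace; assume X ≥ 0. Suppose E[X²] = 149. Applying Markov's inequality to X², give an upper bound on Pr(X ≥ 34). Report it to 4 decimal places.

Since X ≥ 0, the event {X ≥ 34} is the same as {X² ≥ 1156}.
Markov's inequality applied to X² gives Pr(X² ≥ 1156) ≤ E[X²]/1156 = 149/1156 = 0.1289.

0.1289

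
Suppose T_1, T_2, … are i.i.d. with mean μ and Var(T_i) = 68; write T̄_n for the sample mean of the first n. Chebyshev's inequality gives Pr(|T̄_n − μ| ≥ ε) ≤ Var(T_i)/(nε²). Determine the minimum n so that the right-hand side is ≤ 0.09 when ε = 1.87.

217

Require 68/(n·1.87²) ≤ 0.09, i.e. n ≥ 68/(0.09·1.87²) = 216.064.
The smallest integer n is 217.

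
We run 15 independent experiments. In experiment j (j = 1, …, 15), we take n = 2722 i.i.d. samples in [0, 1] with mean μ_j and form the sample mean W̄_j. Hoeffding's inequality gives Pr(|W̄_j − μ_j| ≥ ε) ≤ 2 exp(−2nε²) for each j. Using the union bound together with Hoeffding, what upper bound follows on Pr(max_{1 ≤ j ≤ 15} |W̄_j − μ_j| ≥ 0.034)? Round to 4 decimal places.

Per-experiment Hoeffding bound: 2·exp(−2·2722·0.034²) = 2·exp(−6.29326) = 0.0036974.
Union bound over 15 events: 15·0.0036974 = 0.05546.

0.0555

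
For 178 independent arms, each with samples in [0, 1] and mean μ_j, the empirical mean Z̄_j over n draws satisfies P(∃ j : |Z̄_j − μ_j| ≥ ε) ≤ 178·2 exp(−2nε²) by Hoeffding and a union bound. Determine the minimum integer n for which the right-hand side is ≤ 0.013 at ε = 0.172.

Need 2·178·exp(−2nε²) ≤ 0.013, i.e. exp(−2nε²) ≤ 0.013/356.
So 2nε² ≥ ln(356/0.013) = 10.217737.
Hence n ≥ 10.217737/(2·0.172²) = 172.690.
The smallest integer n is 173.

173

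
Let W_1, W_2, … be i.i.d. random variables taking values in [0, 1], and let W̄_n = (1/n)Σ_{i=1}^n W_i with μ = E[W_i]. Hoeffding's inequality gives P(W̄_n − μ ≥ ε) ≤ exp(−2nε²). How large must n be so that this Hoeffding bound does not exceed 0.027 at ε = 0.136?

Require exp(−2nε²) ≤ 0.027, i.e. 2nε² ≥ ln(1/0.027) = 3.611918.
So n ≥ 3.611918 / (2·0.136²) = 97.641.
The smallest integer n is 98.

98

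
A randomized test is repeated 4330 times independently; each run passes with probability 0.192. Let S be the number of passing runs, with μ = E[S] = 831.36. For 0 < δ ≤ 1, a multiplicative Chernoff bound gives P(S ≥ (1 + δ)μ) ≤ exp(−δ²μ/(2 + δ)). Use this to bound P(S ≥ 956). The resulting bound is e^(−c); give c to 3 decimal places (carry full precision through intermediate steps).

Write 956 = (1 + δ)μ, so δ = 956/831.36 − 1 = 0.149923…
Then the exponent is δ²μ/(2 + δ) = (956 − μ)² / (μ·(2 + δ)) = 8.691662.

8.692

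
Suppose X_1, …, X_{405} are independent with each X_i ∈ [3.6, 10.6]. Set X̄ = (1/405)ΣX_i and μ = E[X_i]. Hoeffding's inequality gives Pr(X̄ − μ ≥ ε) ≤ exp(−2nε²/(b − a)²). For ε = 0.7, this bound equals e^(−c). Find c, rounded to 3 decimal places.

c = 2nε²/(b − a)² = 2·405·0.7² / 7² = 8.1000.

8.100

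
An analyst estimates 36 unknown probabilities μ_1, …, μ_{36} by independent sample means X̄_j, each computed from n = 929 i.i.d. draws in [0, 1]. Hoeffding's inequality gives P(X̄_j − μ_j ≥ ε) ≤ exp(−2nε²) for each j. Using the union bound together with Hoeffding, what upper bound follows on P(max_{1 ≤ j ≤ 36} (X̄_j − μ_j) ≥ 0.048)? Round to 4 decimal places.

0.4979

Per-experiment Hoeffding bound: exp(−2·929·0.048²) = exp(−4.28083) = 0.013831.
Union bound over 36 events: 36·0.013831 = 0.49792.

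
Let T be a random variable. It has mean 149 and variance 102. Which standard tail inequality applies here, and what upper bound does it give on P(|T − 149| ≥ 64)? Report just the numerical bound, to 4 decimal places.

0.0249

Mean and variance are known, so Chebyshev's inequality applies.
Chebyshev: P(|T − μ| ≥ t) ≤ Var(T)/t².
Bound = 102 / 4096 = 0.0249.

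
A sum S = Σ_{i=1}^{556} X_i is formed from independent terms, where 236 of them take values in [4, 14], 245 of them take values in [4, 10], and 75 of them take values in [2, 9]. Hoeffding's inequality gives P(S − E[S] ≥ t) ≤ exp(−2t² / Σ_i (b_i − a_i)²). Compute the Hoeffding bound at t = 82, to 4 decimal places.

0.6890

Σ(b_i − a_i)² = 236·10² + 245·6² + 75·7² = 36095.
Exponent = 2·82² / 36095 = 0.37257.
Bound = exp(−0.37257) = 0.68896.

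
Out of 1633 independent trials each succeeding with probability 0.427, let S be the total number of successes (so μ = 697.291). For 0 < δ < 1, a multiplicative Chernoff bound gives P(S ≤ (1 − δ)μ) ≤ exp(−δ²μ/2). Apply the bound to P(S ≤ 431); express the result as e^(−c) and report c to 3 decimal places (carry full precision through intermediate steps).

50.847

Write 431 = (1 − δ)μ, so δ = 1 − 431/697.291 = 0.3818936…
Then the exponent is δ²μ/2 = (μ − 431)²/(2μ) = 50.847420.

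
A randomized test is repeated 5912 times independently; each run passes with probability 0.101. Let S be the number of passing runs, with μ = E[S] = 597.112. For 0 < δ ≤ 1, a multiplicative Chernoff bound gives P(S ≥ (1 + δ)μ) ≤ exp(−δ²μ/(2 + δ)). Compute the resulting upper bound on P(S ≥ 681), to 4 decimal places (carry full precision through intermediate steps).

Write 681 = (1 + δ)μ, so δ = 681/597.112 − 1 = 0.1404896…
Then the exponent is δ²μ/(2 + δ) = (681 − μ)² / (μ·(2 + δ)) = 5.505931.
Bound = exp(−5.505931) = 0.00406.

0.0041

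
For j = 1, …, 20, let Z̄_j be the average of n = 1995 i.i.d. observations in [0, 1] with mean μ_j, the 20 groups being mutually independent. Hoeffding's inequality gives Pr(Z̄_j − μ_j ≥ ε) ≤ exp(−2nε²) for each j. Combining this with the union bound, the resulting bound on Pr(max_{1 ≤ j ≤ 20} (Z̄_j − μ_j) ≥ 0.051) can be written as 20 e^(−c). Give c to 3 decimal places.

Union bound over the 20 events: Pr(max_{1 ≤ j ≤ 20} (Z̄_j − μ_j) ≥ 0.051) ≤ 20·exp(−2nε²) = 20 exp(−2·1995·0.051²).
So c = 2·1995·0.051² = 10.3780.

10.378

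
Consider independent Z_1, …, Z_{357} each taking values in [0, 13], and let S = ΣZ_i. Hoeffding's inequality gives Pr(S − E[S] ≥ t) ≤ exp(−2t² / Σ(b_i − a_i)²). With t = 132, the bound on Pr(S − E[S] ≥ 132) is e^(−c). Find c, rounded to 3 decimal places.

0.578

Σ(b_i − a_i)² = 357·(13)² = 60333.
c = 2t²/60333 = 2·132²/60333 = 0.5776.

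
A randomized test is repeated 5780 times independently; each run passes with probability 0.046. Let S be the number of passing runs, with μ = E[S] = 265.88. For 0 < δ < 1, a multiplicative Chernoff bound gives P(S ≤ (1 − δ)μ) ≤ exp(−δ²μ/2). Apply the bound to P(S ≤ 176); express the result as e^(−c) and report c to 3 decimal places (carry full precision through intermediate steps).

15.192

Write 176 = (1 − δ)μ, so δ = 1 − 176/265.88 = 0.3380472…
Then the exponent is δ²μ/2 = (μ − 176)²/(2μ) = 15.191843.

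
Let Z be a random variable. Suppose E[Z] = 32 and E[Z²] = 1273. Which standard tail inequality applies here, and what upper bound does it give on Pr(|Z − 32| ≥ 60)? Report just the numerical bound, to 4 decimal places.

The first two moments determine the variance, so Chebyshev's inequality is the sharpest standard bound available.
Var(Z) = E[Z²] − (E[Z])² = 1273 − 1024 = 249.
Chebyshev's inequality: Pr(|Z − μ| ≥ t) ≤ Var(Z)/t² = 249/3600 = 0.0692.

0.0692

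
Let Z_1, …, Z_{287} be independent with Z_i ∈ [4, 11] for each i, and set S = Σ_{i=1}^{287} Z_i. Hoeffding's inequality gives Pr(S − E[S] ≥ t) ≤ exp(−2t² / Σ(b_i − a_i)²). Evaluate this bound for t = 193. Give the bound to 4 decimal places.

0.0050

Σ(b_i − a_i)² = 287·(7)² = 14063.
Exponent = 2·193²/14063 = 5.2974.
Bound = exp(−5.2974) = 0.00500.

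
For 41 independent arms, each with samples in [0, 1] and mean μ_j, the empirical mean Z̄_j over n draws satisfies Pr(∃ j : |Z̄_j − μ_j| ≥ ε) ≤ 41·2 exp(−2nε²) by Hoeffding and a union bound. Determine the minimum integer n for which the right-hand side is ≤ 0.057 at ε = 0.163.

Need 2·41·exp(−2nε²) ≤ 0.057, i.e. exp(−2nε²) ≤ 0.057/82.
So 2nε² ≥ ln(82/0.057) = 7.271423.
Hence n ≥ 7.271423/(2·0.163²) = 136.840.
The smallest integer n is 137.

137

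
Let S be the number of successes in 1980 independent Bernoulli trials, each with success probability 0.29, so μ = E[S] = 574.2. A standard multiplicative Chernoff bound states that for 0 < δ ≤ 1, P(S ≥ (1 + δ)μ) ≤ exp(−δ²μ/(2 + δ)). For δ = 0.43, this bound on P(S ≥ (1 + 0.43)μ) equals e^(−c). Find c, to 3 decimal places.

43.691

c = δ²μ/(2 + δ) = 0.43²·574.2/(2 + 0.43) = 43.6912.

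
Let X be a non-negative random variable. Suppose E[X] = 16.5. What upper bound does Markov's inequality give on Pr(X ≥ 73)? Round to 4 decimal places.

Markov's inequality: for a non-negative random variable, Pr(X ≥ a) ≤ E[X]/a.
Here E[X] = 16.5 and a = 73, so the bound is 16.5/73 = 0.2260.

0.2260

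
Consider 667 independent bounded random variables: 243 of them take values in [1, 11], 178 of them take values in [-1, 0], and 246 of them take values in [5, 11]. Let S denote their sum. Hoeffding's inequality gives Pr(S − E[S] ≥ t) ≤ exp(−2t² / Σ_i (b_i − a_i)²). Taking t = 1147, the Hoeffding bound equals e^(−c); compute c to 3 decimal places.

Σ(b_i − a_i)² = 243·10² + 178·1² + 246·6² = 33334.
c = 2t² / 33334 = 2·1147² / 33334 = 78.9350.

78.935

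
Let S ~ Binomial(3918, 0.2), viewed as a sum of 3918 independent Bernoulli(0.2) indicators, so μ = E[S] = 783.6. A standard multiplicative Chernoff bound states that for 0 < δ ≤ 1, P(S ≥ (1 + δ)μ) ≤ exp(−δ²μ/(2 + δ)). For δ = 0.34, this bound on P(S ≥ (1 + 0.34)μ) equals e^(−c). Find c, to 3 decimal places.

38.711

c = δ²μ/(2 + δ) = 0.34²·783.6/(2 + 0.34) = 38.7112.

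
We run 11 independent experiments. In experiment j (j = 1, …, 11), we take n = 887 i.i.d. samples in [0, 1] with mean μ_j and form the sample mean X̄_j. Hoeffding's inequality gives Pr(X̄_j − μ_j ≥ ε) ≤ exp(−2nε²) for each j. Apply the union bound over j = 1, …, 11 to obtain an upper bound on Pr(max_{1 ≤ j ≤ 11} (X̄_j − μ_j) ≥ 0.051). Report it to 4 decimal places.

Per-experiment Hoeffding bound: exp(−2·887·0.051²) = exp(−4.61417) = 0.0099104.
Union bound over 11 events: 11·0.0099104 = 0.10901.

0.1090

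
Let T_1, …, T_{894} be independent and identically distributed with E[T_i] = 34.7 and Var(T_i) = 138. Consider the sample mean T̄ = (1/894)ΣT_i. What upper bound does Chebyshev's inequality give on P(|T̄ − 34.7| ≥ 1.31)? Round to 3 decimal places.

Var(T̄) = Var(T_i)/n = 138/894 = 0.15436.
Chebyshev: P(|T̄ − 34.7| ≥ 1.31) ≤ Var(T̄)/(1.31)² = 138/(894·1.31²) = 0.0899.

0.090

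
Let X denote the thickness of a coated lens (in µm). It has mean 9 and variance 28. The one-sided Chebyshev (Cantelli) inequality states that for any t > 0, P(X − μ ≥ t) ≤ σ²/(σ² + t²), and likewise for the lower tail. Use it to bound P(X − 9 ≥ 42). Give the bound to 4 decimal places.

Here σ² = 28 and t = 42, so σ² + t² = 1792.
Cantelli's bound: 28/1792 = 0.0156.

0.0156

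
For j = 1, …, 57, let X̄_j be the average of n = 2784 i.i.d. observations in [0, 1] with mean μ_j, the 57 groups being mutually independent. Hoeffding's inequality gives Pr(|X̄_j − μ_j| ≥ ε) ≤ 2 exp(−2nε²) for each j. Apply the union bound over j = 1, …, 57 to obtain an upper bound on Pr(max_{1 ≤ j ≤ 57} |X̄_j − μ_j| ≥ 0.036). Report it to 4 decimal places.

0.0837

Per-experiment Hoeffding bound: 2·exp(−2·2784·0.036²) = 2·exp(−7.21613) = 0.0014693.
Union bound over 57 events: 57·0.0014693 = 0.08375.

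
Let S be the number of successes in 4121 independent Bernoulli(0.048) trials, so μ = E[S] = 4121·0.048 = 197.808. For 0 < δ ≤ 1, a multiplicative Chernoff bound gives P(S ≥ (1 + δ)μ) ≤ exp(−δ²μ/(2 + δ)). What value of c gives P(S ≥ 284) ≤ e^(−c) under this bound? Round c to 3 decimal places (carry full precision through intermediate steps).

Write 284 = (1 + δ)μ, so δ = 284/197.808 − 1 = 0.4357357…
Then the exponent is δ²μ/(2 + δ) = (284 − μ)² / (μ·(2 + δ)) = 15.419131.

15.419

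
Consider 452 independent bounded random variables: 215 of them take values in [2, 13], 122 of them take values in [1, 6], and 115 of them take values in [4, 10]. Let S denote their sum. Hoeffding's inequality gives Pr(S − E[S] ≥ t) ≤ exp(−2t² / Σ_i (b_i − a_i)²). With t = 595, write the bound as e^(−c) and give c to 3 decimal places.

Σ(b_i − a_i)² = 215·11² + 122·5² + 115·6² = 33205.
c = 2t² / 33205 = 2·595² / 33205 = 21.3236.

21.324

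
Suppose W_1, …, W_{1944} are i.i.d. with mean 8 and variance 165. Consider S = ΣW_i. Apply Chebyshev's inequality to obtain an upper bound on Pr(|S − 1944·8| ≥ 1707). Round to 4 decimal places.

0.1101

Var(S) = n·Var(W_i) = 1944·165 = 320760.
Chebyshev: Pr(|S − 1944·8| ≥ 1707) ≤ Var(S)/1707² = 320760/2913849 = 0.1101.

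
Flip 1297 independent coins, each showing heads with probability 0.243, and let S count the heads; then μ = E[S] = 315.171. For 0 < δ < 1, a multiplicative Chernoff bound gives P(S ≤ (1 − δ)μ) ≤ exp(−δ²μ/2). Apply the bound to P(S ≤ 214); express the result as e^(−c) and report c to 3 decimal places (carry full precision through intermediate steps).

16.238

Write 214 = (1 − δ)μ, so δ = 1 − 214/315.171 = 0.3210035…
Then the exponent is δ²μ/2 = (μ − 214)²/(2μ) = 16.238123.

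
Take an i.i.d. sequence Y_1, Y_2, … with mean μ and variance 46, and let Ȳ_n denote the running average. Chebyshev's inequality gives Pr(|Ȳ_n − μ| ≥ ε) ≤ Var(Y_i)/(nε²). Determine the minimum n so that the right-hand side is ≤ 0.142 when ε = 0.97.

345

Require 46/(n·0.97²) ≤ 0.142, i.e. n ≥ 46/(0.142·0.97²) = 344.291.
The smallest integer n is 345.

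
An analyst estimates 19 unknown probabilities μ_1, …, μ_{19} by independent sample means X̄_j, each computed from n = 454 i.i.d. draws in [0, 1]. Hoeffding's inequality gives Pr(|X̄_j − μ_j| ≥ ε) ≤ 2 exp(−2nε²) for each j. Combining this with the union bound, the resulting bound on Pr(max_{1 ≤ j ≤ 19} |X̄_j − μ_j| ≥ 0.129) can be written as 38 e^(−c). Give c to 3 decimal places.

Union bound over the 19 events: Pr(max_{1 ≤ j ≤ 19} |X̄_j − μ_j| ≥ 0.129) ≤ 19·2·exp(−2nε²) = 38 exp(−2·454·0.129²).
So c = 2·454·0.129² = 15.1100.

15.110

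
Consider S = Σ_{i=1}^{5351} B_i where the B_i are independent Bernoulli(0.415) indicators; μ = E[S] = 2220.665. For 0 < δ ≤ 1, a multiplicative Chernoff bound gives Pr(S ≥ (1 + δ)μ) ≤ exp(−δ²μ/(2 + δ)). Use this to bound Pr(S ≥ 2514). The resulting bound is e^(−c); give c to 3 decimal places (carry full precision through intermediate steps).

Write 2514 = (1 + δ)μ, so δ = 2514/2220.665 − 1 = 0.1320933…
Then the exponent is δ²μ/(2 + δ) = (2514 − μ)² / (μ·(2 + δ)) = 18.173497.

18.173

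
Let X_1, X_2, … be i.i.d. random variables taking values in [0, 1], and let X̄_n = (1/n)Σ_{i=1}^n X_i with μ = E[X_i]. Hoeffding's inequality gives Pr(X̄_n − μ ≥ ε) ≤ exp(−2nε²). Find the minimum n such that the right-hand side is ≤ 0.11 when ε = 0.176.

Require exp(−2nε²) ≤ 0.11, i.e. 2nε² ≥ ln(1/0.11) = 2.207275.
So n ≥ 2.207275 / (2·0.176²) = 35.629.
The smallest integer n is 36.

36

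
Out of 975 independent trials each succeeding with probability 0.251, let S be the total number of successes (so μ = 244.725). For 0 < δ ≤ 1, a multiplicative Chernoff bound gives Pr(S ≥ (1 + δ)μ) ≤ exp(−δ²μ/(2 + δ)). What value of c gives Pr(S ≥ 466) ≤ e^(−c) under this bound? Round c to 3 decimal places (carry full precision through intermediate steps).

Write 466 = (1 + δ)μ, so δ = 466/244.725 − 1 = 0.9041782…
Then the exponent is δ²μ/(2 + δ) = (466 − μ)² / (μ·(2 + δ)) = 68.891098.

68.891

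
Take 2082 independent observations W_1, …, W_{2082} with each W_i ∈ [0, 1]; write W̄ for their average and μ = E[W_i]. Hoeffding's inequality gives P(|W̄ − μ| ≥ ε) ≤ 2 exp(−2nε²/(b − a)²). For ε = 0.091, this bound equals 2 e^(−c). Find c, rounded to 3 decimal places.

34.482

c = 2nε²/(b − a)² = 2·2082·0.091² / 1² = 34.4821.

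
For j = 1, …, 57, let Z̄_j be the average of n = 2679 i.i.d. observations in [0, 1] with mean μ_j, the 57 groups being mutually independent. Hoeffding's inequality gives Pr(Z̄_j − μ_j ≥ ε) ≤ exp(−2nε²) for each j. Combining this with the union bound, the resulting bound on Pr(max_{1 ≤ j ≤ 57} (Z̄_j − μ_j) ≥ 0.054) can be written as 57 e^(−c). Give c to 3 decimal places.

Union bound over the 57 events: Pr(max_{1 ≤ j ≤ 57} (Z̄_j − μ_j) ≥ 0.054) ≤ 57·exp(−2nε²) = 57 exp(−2·2679·0.054²).
So c = 2·2679·0.054² = 15.6239.

15.624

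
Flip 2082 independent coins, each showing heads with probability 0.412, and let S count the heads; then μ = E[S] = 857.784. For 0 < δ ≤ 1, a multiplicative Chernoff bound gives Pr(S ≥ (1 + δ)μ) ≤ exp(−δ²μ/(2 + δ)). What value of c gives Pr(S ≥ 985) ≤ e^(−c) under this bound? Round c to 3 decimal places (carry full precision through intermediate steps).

Write 985 = (1 + δ)μ, so δ = 985/857.784 − 1 = 0.1483077…
Then the exponent is δ²μ/(2 + δ) = (985 − μ)² / (μ·(2 + δ)) = 8.782316.

8.782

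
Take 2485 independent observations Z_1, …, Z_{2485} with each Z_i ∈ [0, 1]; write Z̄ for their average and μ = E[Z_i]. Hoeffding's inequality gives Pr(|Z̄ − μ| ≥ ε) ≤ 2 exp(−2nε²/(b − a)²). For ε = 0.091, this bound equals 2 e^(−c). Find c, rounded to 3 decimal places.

c = 2nε²/(b − a)² = 2·2485·0.091² / 1² = 41.1566.

41.157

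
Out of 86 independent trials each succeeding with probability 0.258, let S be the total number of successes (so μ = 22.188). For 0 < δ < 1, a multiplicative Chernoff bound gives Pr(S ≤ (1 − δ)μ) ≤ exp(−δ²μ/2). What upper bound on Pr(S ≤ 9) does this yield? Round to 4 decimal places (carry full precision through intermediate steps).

0.0199

Write 9 = (1 − δ)μ, so δ = 1 − 9/22.188 = 0.5943753…
Then the exponent is δ²μ/2 = (μ − 9)²/(2μ) = 3.919311.
Bound = exp(−3.919311) = 0.01985.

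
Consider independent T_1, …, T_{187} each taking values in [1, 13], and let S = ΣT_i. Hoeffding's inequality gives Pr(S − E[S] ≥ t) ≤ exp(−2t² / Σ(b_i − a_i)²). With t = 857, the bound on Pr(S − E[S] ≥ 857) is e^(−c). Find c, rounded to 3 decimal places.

54.549

Σ(b_i − a_i)² = 187·(12)² = 26928.
c = 2t²/26928 = 2·857²/26928 = 54.5491.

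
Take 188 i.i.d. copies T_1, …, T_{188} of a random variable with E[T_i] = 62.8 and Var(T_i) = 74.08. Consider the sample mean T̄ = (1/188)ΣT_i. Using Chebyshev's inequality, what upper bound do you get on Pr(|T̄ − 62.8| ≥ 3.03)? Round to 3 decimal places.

Var(T̄) = Var(T_i)/n = 74.08/188 = 0.39404.
Chebyshev: Pr(|T̄ − 62.8| ≥ 3.03) ≤ Var(T̄)/(3.03)² = 74.08/(188·3.03²) = 0.0429.

0.043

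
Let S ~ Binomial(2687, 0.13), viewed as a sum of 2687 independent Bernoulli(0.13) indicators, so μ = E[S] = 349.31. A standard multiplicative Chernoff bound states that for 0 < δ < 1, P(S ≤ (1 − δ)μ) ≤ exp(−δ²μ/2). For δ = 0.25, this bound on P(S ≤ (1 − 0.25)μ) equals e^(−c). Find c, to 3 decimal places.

10.916

c = δ²μ/2 = 0.25²·349.31/2 = 10.9159.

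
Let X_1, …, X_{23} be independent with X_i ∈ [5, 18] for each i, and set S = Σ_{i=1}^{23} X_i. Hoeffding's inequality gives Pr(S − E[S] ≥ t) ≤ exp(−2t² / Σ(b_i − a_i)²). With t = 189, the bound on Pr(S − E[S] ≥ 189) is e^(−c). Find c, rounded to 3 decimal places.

18.380

Σ(b_i − a_i)² = 23·(13)² = 3887.
c = 2t²/3887 = 2·189²/3887 = 18.3797.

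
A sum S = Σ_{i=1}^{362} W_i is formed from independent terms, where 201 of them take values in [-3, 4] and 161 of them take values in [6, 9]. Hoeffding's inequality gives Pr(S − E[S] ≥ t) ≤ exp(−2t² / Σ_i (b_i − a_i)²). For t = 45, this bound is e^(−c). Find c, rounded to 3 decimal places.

Σ(b_i − a_i)² = 201·7² + 161·3² = 11298.
c = 2t² / 11298 = 2·45² / 11298 = 0.3585.

0.358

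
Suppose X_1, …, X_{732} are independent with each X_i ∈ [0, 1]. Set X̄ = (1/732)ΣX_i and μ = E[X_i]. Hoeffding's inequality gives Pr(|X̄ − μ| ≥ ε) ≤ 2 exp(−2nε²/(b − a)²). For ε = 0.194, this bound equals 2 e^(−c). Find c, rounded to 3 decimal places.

c = 2nε²/(b − a)² = 2·732·0.194² / 1² = 55.0991.

55.099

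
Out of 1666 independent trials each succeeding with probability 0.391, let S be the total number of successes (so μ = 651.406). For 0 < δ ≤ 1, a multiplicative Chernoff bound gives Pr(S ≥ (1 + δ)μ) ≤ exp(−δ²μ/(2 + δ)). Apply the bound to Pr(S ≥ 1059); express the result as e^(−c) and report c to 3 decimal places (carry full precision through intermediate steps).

97.131

Write 1059 = (1 + δ)μ, so δ = 1059/651.406 − 1 = 0.6257142…
Then the exponent is δ²μ/(2 + δ) = (1059 − μ)² / (μ·(2 + δ)) = 97.130663.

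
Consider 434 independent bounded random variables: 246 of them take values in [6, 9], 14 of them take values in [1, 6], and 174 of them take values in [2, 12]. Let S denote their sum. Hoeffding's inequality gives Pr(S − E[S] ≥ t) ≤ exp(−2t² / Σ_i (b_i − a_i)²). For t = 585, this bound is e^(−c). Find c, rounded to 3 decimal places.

34.284

Σ(b_i − a_i)² = 246·3² + 14·5² + 174·10² = 19964.
c = 2t² / 19964 = 2·585² / 19964 = 34.2842.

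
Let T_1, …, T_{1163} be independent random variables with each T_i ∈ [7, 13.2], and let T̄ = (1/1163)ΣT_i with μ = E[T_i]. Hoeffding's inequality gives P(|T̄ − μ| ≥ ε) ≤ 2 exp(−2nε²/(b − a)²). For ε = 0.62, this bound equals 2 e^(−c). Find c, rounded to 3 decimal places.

23.260

c = 2nε²/(b − a)² = 2·1163·0.62² / 6.2² = 23.2600.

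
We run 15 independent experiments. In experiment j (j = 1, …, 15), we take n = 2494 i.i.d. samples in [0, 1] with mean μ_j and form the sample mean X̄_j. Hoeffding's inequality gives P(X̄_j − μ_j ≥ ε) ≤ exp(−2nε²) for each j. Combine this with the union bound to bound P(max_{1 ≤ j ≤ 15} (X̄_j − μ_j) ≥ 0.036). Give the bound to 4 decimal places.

Per-experiment Hoeffding bound: exp(−2·2494·0.036²) = exp(−6.46445) = 0.0015579.
Union bound over 15 events: 15·0.0015579 = 0.02337.

0.0234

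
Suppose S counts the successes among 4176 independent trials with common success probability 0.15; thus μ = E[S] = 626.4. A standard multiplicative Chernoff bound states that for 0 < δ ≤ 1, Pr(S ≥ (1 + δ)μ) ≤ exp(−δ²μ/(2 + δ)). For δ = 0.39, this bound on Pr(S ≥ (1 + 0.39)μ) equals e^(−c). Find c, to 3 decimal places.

c = δ²μ/(2 + δ) = 0.39²·626.4/(2 + 0.39) = 39.8642.

39.864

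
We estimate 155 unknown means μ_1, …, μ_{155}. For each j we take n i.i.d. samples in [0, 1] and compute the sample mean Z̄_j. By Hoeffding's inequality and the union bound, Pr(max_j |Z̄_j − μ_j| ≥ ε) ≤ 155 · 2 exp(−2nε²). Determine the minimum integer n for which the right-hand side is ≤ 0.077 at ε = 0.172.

141

Need 2·155·exp(−2nε²) ≤ 0.077, i.e. exp(−2nε²) ≤ 0.077/310.
So 2nε² ≥ ln(310/0.077) = 8.300522.
Hence n ≥ 8.300522/(2·0.172²) = 140.287.
The smallest integer n is 141.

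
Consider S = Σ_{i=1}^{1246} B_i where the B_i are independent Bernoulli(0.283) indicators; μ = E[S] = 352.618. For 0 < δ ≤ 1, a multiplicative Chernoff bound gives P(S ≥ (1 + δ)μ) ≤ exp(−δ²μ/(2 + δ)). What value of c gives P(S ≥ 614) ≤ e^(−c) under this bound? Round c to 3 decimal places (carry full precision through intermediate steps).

70.680

Write 614 = (1 + δ)μ, so δ = 614/352.618 − 1 = 0.7412611…
Then the exponent is δ²μ/(2 + δ) = (614 − μ)² / (μ·(2 + δ)) = 70.679989.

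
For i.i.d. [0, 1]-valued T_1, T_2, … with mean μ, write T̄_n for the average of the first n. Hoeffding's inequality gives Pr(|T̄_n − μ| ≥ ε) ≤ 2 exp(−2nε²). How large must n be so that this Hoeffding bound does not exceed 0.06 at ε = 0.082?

Require 2·exp(−2nε²) ≤ 0.06, i.e. 2nε² ≥ ln(2/0.06) = 3.506558.
So n ≥ 3.506558 / (2·0.082²) = 260.749.
The smallest integer n is 261.

261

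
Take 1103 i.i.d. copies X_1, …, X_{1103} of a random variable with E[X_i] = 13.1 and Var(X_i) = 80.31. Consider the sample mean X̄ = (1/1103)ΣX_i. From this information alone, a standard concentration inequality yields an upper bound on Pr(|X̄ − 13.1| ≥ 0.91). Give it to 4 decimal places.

With mean and variance of each term known, Chebyshev's inequality bounds the deviation of the sum (or sample mean).
Var(X̄) = Var(X_i)/n = 80.31/1103 = 0.072811.
Chebyshev: Pr(|X̄ − 13.1| ≥ 0.91) ≤ Var(X̄)/(0.91)² = 80.31/(1103·0.91²) = 0.0879.

0.0879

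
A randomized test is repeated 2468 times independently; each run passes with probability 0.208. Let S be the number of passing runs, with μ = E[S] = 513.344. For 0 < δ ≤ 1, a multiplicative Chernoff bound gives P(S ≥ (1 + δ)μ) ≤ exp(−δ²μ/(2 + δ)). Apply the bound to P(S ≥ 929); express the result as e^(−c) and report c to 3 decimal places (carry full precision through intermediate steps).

Write 929 = (1 + δ)μ, so δ = 929/513.344 − 1 = 0.8097027…
Then the exponent is δ²μ/(2 + δ) = (929 − μ)² / (μ·(2 + δ)) = 119.784122.

119.784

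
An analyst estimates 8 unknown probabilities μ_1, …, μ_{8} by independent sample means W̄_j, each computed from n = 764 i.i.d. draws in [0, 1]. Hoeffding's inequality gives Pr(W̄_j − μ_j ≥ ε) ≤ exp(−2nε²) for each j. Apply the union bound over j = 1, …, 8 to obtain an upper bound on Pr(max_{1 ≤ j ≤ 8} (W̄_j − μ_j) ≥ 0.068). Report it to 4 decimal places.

Per-experiment Hoeffding bound: exp(−2·764·0.068²) = exp(−7.06547) = 0.00085409.
Union bound over 8 events: 8·0.00085409 = 0.00683.

0.0068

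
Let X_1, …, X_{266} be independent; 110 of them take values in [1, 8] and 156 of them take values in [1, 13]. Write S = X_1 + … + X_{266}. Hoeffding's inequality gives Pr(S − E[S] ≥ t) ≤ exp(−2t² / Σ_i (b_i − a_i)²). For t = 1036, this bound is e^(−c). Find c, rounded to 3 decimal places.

77.066

Σ(b_i − a_i)² = 110·7² + 156·12² = 27854.
c = 2t² / 27854 = 2·1036² / 27854 = 77.0658.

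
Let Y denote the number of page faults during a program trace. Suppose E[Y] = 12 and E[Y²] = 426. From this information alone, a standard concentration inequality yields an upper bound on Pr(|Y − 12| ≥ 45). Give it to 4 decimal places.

The first two moments determine the variance, so Chebyshev's inequality is the sharpest standard bound available.
Var(Y) = E[Y²] − (E[Y])² = 426 − 144 = 282.
Chebyshev's inequality: Pr(|Y − μ| ≥ t) ≤ Var(Y)/t² = 282/2025 = 0.1393.

0.1393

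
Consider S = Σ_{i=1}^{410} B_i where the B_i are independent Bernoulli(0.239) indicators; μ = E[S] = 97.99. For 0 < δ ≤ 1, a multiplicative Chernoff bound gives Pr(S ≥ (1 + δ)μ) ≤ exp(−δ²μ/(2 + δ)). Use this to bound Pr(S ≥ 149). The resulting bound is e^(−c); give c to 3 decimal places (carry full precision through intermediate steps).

10.535

Write 149 = (1 + δ)μ, so δ = 149/97.99 − 1 = 0.5205633…
Then the exponent is δ²μ/(2 + δ) = (149 − μ)² / (μ·(2 + δ)) = 10.534921.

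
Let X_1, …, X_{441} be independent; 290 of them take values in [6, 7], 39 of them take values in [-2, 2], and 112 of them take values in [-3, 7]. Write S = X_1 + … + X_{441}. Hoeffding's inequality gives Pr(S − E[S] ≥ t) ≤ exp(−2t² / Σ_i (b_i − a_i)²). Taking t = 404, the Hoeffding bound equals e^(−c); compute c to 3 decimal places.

26.947

Σ(b_i − a_i)² = 290·1² + 39·4² + 112·10² = 12114.
c = 2t² / 12114 = 2·404² / 12114 = 26.9467.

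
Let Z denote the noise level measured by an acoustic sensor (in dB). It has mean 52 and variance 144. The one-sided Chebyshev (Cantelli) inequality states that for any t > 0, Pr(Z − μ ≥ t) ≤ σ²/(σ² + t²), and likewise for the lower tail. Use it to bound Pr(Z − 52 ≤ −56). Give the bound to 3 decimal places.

Here σ² = 144 and t = 56, so σ² + t² = 3280.
Cantelli's bound: 144/3280 = 0.0439.

0.044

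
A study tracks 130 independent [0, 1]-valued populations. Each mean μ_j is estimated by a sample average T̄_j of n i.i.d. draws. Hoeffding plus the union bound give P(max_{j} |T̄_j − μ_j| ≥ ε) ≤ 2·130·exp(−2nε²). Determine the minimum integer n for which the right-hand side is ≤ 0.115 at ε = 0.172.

131

Need 2·130·exp(−2nε²) ≤ 0.115, i.e. exp(−2nε²) ≤ 0.115/260.
So 2nε² ≥ ln(260/0.115) = 7.723505.
Hence n ≥ 7.723505/(2·0.172²) = 130.535.
The smallest integer n is 131.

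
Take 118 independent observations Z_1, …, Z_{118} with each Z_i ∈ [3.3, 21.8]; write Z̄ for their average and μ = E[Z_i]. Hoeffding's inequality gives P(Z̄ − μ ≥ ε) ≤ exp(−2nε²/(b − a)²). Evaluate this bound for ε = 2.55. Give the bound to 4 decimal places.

Exponent: 2nε²/(b − a)² = 2·118·2.55² / 18.5² = 4.48383.
Bound = exp(−4.48383) = 0.01129.

0.0113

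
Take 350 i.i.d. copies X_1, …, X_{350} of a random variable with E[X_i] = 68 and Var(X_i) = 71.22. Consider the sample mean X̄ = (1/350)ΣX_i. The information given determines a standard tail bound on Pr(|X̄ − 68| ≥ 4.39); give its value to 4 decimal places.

0.0106

With mean and variance of each term known, Chebyshev's inequality bounds the deviation of the sum (or sample mean).
Var(X̄) = Var(X_i)/n = 71.22/350 = 0.20349.
Chebyshev: Pr(|X̄ − 68| ≥ 4.39) ≤ Var(X̄)/(4.39)² = 71.22/(350·4.39²) = 0.0106.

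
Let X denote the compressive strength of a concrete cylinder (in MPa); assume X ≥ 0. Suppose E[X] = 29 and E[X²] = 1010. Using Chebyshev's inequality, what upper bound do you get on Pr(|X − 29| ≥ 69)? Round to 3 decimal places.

0.035

Var(X) = E[X²] − (E[X])² = 1010 − 841 = 169.
Chebyshev's inequality: Pr(|X − μ| ≥ t) ≤ Var(X)/t² = 169/4761 = 0.0355.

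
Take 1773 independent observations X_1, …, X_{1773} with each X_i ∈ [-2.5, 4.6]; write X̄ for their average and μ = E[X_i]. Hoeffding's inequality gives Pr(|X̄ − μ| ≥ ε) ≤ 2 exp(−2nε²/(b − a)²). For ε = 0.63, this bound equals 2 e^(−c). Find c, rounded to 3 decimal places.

c = 2nε²/(b − a)² = 2·1773·0.63² / 7.1² = 27.9192.

27.919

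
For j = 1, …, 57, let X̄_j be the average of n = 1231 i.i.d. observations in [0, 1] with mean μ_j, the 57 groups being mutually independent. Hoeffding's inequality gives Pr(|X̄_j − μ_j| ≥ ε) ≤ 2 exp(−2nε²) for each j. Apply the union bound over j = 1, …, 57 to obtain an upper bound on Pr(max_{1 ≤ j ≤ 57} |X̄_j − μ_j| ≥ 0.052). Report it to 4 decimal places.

Per-experiment Hoeffding bound: 2·exp(−2·1231·0.052²) = 2·exp(−6.65725) = 0.0025694.
Union bound over 57 events: 57·0.0025694 = 0.14645.

0.1465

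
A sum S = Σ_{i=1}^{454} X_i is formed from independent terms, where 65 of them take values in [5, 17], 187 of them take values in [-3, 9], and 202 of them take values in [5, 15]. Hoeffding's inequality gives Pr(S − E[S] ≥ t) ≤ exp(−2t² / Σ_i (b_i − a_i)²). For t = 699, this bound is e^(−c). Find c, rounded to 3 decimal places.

17.299

Σ(b_i − a_i)² = 65·12² + 187·12² + 202·10² = 56488.
c = 2t² / 56488 = 2·699² / 56488 = 17.2993.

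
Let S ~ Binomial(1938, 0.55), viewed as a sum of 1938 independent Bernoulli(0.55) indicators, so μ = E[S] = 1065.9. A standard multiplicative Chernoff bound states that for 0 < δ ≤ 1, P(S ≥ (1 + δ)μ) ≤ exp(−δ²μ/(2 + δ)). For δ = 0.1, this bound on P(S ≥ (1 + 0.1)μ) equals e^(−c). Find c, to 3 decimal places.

5.076

c = δ²μ/(2 + δ) = 0.1²·1065.9/(2 + 0.1) = 5.0757.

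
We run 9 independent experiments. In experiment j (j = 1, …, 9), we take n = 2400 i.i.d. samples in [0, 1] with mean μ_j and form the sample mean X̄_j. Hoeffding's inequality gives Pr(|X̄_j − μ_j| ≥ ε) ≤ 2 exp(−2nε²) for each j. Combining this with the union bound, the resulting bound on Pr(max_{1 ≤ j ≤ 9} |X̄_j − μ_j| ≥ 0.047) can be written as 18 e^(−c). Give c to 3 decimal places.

10.603

Union bound over the 9 events: Pr(max_{1 ≤ j ≤ 9} |X̄_j − μ_j| ≥ 0.047) ≤ 9·2·exp(−2nε²) = 18 exp(−2·2400·0.047²).
So c = 2·2400·0.047² = 10.6032.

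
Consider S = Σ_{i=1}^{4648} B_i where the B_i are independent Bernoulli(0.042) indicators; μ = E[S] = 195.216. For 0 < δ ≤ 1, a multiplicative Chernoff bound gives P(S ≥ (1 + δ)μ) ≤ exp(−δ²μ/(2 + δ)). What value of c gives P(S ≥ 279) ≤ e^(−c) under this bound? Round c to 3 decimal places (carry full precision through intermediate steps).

14.803

Write 279 = (1 + δ)μ, so δ = 279/195.216 − 1 = 0.4291861…
Then the exponent is δ²μ/(2 + δ) = (279 − μ)² / (μ·(2 + δ)) = 14.802872.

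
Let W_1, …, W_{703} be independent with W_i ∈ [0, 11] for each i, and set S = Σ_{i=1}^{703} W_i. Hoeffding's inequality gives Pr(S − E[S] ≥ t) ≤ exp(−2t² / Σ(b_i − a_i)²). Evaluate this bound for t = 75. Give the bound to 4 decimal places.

Σ(b_i − a_i)² = 703·(11)² = 85063.
Exponent = 2·75²/85063 = 0.1323.
Bound = exp(−0.1323) = 0.87612.

0.8761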